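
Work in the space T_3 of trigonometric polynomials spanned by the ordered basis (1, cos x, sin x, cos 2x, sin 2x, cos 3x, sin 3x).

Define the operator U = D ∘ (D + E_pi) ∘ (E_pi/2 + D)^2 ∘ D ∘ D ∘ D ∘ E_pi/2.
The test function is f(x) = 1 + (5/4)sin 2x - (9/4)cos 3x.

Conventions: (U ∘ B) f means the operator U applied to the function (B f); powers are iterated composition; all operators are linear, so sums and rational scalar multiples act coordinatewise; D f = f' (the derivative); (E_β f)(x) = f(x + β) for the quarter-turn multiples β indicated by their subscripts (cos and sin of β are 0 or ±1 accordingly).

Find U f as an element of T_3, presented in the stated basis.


g(x) = 200cos 2x - 100sin 2x + 2187cos 3x - 729sin 3x

E_pi/2 f = 1 - (5/4)sin 2x - (9/4)sin 3x
D E_pi/2 f = -(5/2)cos 2x - (27/4)cos 3x
D D E_pi/2 f = 5sin 2x + (81/4)sin 3x
D (D ∘ D) E_pi/2 f = 10cos 2x + (243/4)cos 3x
E_pi/2 (D ∘ D ∘ D ∘ E_pi/2) f = -10cos 2x + (243/4)sin 3x
D (D ∘ D ∘ D ∘ E_pi/2) f = -20sin 2x - (729/4)sin 3x
(E_pi/2 + D) (D ∘ D ∘ D ∘ E_pi/2) f = -10cos 2x - 20sin 2x - (243/2)sin 3x
E_pi/2 (E_pi/2 + D) (D ∘ D ∘ D ∘ E_pi/2) f = 10cos 2x + 20sin 2x + (243/2)cos 3x
D (E_pi/2 + D) (D ∘ D ∘ D ∘ E_pi/2) f = -40cos 2x + 20sin 2x - (729/2)cos 3x
(E_pi/2 + D) (E_pi/2 + D) (D ∘ D ∘ D ∘ E_pi/2) f = -30cos 2x + 40sin 2x - 243cos 3x
D (E_pi/2 + D)^2 (D ∘ D ∘ D ∘ E_pi/2) f = 80cos 2x + 60sin 2x + 729sin 3x
E_pi (E_pi/2 + D)^2 (D ∘ D ∘ D ∘ E_pi/2) f = -30cos 2x + 40sin 2x + 243cos 3x
(D + E_pi) (E_pi/2 + D)^2 (D ∘ D ∘ D ∘ E_pi/2) f = 50cos 2x + 100sin 2x + 243cos 3x + 729sin 3x
D (D + E_pi) (E_pi/2 + D)^2 (D ∘ D ∘ D ∘ E_pi/2) f = 200cos 2x - 100sin 2x + 2187cos 3x - 729sin 3x


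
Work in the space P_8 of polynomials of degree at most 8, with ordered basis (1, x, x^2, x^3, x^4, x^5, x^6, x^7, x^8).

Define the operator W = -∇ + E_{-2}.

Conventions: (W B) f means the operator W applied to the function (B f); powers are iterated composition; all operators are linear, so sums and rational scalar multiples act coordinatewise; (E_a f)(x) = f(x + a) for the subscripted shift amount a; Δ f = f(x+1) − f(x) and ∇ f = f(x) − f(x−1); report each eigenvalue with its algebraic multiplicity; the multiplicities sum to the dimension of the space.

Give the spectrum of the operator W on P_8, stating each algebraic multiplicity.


λ = 1 (multiplicity 9)

image of 1: 1
image of x: x - 3
image of x^2: x^2 - 6x + 5
image of x^3: x^3 - 9x^2 + 15x - 9
image of x^4: x^4 - 12x^3 + 30x^2 - 36x + 17
image of x^5: x^5 - 15x^4 + 50x^3 - 90x^2 + 85x - 33
image of x^6: x^6 - 18x^5 + 75x^4 - 180x^3 + 255x^2 - 198x + 65
image of x^7: x^7 - 21x^6 + 105x^5 - 315x^4 + 595x^3 - 693x^2 + 455x - 129
image of x^8: x^8 - 24x^7 + 140x^6 - 504x^5 + 1190x^4 - 1848x^3 + 1820x^2 - 1032x + 257
the matrix is upper triangular; its diagonal is (1, 1, 1, 1, 1, 1, 1, 1, 1)
for a triangular matrix the eigenvalues are the diagonal entries, with algebraic multiplicity their repetition count


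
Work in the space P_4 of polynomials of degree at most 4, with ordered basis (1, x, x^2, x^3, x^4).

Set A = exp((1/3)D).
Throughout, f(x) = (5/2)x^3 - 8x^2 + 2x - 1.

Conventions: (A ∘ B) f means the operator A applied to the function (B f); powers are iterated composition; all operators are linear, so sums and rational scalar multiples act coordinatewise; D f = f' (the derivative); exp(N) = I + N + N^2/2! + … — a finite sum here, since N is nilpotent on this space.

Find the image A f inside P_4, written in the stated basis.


the image equals g(x) = (5/2)x^3 - (11/2)x^2 - (5/2)x - 61/54

order-1 term: (5/2)x^2 - (16/3)x + 2/3
order-2 term: (5/6)x - 8/9
order-3 term: 5/54
the series for exp((1/3)D) f terminates at order 3
exp((1/3)D) f = (5/2)x^3 - (11/2)x^2 - (5/2)x - 61/54


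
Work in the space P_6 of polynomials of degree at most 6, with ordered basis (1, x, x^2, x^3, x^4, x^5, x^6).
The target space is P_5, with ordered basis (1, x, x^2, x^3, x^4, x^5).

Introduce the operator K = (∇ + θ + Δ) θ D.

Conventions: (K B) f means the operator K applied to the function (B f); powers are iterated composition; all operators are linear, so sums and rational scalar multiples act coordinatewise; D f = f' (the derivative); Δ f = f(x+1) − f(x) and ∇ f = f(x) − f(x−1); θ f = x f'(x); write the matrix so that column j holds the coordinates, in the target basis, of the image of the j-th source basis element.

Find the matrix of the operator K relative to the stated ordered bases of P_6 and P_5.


the matrix is [[0, 0, 4, 0, 24, 0, 60]; [0, 0, 2, 24, 0, 160, 0]; [0, 0, 0, 12, 72, 0, 600]; [0, 0, 0, 0, 36, 160, 0]; [0, 0, 0, 0, 0, 80, 300]; [0, 0, 0, 0, 0, 0, 150]] (rows listed top to bottom)

image of 1: 0
image of x: 0
image of x^2: 2x + 4
image of x^3: 12x^2 + 24x
image of x^4: 36x^3 + 72x^2 + 24
image of x^5: 80x^4 + 160x^3 + 160x
image of x^6: 150x^5 + 300x^4 + 600x^2 + 60
each image's coordinates form column j of the matrix


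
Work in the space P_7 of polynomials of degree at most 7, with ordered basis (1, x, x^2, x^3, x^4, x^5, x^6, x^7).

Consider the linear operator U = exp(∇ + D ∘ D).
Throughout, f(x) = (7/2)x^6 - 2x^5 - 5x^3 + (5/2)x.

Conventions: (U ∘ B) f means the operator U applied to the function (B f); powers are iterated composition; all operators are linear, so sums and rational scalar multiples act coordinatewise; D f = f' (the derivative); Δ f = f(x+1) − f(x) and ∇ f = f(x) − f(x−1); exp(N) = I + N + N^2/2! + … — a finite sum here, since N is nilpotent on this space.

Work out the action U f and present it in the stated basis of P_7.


g(x) = (7/2)x^6 + 19x^5 + 95x^4 + 305x^3 + (1135/2)x^2 + (1449/2)x + 387

order-1 term: 21x^5 + (85/2)x^4 + 50x^3 - (175/2)x^2 + 16x - 8
order-2 term: (105/2)x^4 + 190x^3 + (615/2)x^2 + 20x - 43/2
order-3 term: 70x^3 + 295x^2 + 465x + 155
order-4 term: (105/2)x^2 + 200x + 415/2
order-5 term: 21x + 101/2
order-6 term: 7/2
the series for exp(∇ + D ∘ D) f terminates at order 6
exp(∇ + D ∘ D) f = (7/2)x^6 + 19x^5 + 95x^4 + 305x^3 + (1135/2)x^2 + (1449/2)x + 387


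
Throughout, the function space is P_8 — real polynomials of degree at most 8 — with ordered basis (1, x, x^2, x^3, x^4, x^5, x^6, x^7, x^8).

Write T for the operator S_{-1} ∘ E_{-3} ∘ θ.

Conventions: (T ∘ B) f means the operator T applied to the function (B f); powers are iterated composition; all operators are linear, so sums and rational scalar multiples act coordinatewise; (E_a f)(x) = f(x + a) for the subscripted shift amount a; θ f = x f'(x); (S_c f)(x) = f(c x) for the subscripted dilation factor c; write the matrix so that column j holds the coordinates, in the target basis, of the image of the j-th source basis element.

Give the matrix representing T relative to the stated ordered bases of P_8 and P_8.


image of 1: 0
image of x: -x - 3
image of x^2: 2x^2 + 12x + 18
image of x^3: -3x^3 - 27x^2 - 81x - 81
image of x^4: 4x^4 + 48x^3 + 216x^2 + 432x + 324
image of x^5: -5x^5 - 75x^4 - 450x^3 - 1350x^2 - 2025x - 1215
image of x^6: 6x^6 + 108x^5 + 810x^4 + 3240x^3 + 7290x^2 + 8748x + 4374
image of x^7: -7x^7 - 147x^6 - 1323x^5 - 6615x^4 - 19845x^3 - 35721x^2 - 35721x - 15309
image of x^8: 8x^8 + 192x^7 + 2016x^6 + 12096x^5 + 45360x^4 + 108864x^3 + 163296x^2 + 139968x + 52488
each image's coordinates form column j of the matrix

the matrix is [[0, -3, 18, -81, 324, -1215, 4374, -15309, 52488]; [0, -1, 12, -81, 432, -2025, 8748, -35721, 139968]; [0, 0, 2, -27, 216, -1350, 7290, -35721, 163296]; [0, 0, 0, -3, 48, -450, 3240, -19845, 108864]; [0, 0, 0, 0, 4, -75, 810, -6615, 45360]; [0, 0, 0, 0, 0, -5, 108, -1323, 12096]; [0, 0, 0, 0, 0, 0, 6, -147, 2016]; [0, 0, 0, 0, 0, 0, 0, -7, 192]; [0, 0, 0, 0, 0, 0, 0, 0, 8]] (rows listed top to bottom)


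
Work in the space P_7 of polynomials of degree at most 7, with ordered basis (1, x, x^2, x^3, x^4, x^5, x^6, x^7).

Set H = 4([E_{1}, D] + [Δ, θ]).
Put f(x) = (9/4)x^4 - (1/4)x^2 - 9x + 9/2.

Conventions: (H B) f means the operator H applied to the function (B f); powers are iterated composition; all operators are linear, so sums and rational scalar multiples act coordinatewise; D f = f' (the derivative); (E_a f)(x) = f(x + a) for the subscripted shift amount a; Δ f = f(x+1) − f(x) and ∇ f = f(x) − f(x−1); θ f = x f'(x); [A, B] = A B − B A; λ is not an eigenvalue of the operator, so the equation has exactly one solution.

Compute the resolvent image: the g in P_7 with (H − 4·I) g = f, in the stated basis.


write g with unknown coordinates in the stated basis and equate coefficients in (H − 4·I) g = f
solving from the highest basis element down gives g = -(9/16)x^4 - (9/4)x^3 - (215/16)x^2 - (359/8)x - 655/8
check: H g = -9x^3 - 54x^2 - (377/2)x - 323
so H g − 4·g = (9/4)x^4 - (1/4)x^2 - 9x + 9/2 = f ✓

g(x) = -(9/16)x^4 - (9/4)x^3 - (215/16)x^2 - (359/8)x - 655/8


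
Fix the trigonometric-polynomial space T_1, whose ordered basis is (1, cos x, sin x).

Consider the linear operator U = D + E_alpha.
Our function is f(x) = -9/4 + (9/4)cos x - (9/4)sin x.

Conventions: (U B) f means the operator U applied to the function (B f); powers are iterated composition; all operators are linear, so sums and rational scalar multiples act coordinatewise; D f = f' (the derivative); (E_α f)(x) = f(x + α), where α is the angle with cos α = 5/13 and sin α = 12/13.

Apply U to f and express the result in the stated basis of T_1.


D f = -(9/4)cos x - (9/4)sin x
E_alpha f = -9/4 - (63/52)cos x - (153/52)sin x
(D + E_alpha) f = -9/4 - (45/13)cos x - (135/26)sin x

the image equals g(x) = -9/4 - (45/13)cos x - (135/26)sin x


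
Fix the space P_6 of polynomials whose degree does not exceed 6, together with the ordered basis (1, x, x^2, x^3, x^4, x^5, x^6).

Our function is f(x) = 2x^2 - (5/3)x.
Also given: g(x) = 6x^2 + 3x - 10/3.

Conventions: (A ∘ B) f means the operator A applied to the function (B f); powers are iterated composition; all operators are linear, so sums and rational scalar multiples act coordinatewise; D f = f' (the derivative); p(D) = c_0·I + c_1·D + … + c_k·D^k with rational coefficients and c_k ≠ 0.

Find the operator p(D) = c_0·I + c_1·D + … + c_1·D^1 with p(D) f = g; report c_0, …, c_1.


c_0 = 3, c_1 = 2

D^0 f = 2x^2 - (5/3)x
D^1 f = 4x - 5/3
matching coefficients of g against c_0 f + c_1 Df + … from the top degree down determines the c_i
solution: c_0 = 3, c_1 = 2


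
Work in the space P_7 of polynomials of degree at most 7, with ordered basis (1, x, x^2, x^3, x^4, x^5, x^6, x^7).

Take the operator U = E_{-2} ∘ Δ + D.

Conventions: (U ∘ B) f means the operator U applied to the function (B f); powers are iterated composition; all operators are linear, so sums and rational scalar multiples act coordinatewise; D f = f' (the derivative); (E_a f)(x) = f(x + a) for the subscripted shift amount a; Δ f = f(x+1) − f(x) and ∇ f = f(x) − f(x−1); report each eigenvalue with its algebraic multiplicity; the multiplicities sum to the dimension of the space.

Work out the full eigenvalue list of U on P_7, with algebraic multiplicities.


λ = 0 (multiplicity 8)

image of 1: 0
image of x: 2
image of x^2: 4x - 3
image of x^3: 6x^2 - 9x + 7
image of x^4: 8x^3 - 18x^2 + 28x - 15
image of x^5: 10x^4 - 30x^3 + 70x^2 - 75x + 31
image of x^6: 12x^5 - 45x^4 + 140x^3 - 225x^2 + 186x - 63
image of x^7: 14x^6 - 63x^5 + 245x^4 - 525x^3 + 651x^2 - 441x + 127
the matrix is upper triangular; its diagonal is (0, 0, 0, 0, 0, 0, 0, 0)
for a triangular matrix the eigenvalues are the diagonal entries, with algebraic multiplicity their repetition count


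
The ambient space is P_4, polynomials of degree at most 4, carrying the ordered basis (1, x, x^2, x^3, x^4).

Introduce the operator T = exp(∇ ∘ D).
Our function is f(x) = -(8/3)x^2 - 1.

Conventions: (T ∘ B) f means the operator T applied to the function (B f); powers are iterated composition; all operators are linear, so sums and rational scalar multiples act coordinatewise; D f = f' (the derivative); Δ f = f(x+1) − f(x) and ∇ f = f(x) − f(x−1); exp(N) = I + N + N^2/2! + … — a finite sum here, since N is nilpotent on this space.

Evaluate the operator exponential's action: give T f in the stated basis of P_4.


order-1 term: -16/3
the series for exp(∇ ∘ D) f terminates at order 1
exp(∇ ∘ D) f = -(8/3)x^2 - 19/3

the image equals g(x) = -(8/3)x^2 - 19/3


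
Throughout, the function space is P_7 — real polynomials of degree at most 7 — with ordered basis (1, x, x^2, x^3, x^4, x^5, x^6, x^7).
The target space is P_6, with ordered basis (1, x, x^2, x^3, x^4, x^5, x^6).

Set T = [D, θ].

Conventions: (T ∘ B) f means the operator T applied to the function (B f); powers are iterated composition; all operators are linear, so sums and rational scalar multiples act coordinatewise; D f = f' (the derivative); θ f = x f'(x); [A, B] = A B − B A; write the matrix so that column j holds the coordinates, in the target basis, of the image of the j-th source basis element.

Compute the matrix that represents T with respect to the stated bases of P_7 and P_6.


the matrix is [[0, 1, 0, 0, 0, 0, 0, 0]; [0, 0, 2, 0, 0, 0, 0, 0]; [0, 0, 0, 3, 0, 0, 0, 0]; [0, 0, 0, 0, 4, 0, 0, 0]; [0, 0, 0, 0, 0, 5, 0, 0]; [0, 0, 0, 0, 0, 0, 6, 0]; [0, 0, 0, 0, 0, 0, 0, 7]] (rows listed top to bottom)

image of 1: 0
image of x: 1
image of x^2: 2x
image of x^3: 3x^2
image of x^4: 4x^3
image of x^5: 5x^4
image of x^6: 6x^5
image of x^7: 7x^6
each image's coordinates form column j of the matrix


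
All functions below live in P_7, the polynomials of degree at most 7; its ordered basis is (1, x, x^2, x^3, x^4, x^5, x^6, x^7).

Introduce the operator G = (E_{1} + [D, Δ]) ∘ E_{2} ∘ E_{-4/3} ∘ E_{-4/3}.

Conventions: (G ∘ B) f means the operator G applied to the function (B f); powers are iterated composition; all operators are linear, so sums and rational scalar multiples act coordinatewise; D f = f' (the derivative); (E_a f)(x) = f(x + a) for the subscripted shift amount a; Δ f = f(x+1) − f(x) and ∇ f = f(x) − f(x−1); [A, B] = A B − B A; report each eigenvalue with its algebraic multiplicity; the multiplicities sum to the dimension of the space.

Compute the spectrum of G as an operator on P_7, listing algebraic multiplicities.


image of 1: 1
image of x: x + 1/3
image of x^2: x^2 + (2/3)x + 1/9
image of x^3: x^3 + x^2 + (1/3)x + 1/27
image of x^4: x^4 + (4/3)x^3 + (2/3)x^2 + (4/27)x + 1/81
image of x^5: x^5 + (5/3)x^4 + (10/9)x^3 + (10/27)x^2 + (5/81)x + 1/243
image of x^6: x^6 + 2x^5 + (5/3)x^4 + (20/27)x^3 + (5/27)x^2 + (2/81)x + 1/729
image of x^7: x^7 + (7/3)x^6 + (7/3)x^5 + (35/27)x^4 + (35/81)x^3 + (7/81)x^2 + (7/729)x + 1/2187
the matrix is upper triangular; its diagonal is (1, 1, 1, 1, 1, 1, 1, 1)
for a triangular matrix the eigenvalues are the diagonal entries, with algebraic multiplicity their repetition count

λ = 1 (multiplicity 8)


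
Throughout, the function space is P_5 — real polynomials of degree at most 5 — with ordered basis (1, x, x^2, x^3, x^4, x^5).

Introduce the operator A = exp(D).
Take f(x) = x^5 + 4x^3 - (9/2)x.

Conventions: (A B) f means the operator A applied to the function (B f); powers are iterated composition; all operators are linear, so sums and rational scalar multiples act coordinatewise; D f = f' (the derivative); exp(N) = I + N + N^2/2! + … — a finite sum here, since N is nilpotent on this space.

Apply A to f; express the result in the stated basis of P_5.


order-1 term: 5x^4 + 12x^2 - 9/2
order-2 term: 10x^3 + 12x
order-3 term: 10x^2 + 4
order-4 term: 5x
order-5 term: 1
the series for exp(D) f terminates at order 5
exp(D) f = x^5 + 5x^4 + 14x^3 + 22x^2 + (25/2)x + 1/2

g(x) = x^5 + 5x^4 + 14x^3 + 22x^2 + (25/2)x + 1/2


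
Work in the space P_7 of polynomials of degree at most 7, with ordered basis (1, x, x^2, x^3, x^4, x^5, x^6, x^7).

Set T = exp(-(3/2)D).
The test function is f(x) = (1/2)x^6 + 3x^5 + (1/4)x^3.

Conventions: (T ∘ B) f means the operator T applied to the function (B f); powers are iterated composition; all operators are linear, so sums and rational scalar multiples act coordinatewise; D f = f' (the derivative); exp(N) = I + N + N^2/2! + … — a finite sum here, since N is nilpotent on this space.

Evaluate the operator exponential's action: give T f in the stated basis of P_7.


order-1 term: -(9/2)x^5 - (45/2)x^4 - (9/8)x^2
order-2 term: (135/8)x^4 + (135/2)x^3 + (27/16)x
order-3 term: -(135/4)x^3 - (405/4)x^2 - 27/32
order-4 term: (1215/32)x^2 + (1215/16)x
order-5 term: -(729/32)x - 729/32
order-6 term: 729/128
the series for exp(-(3/2)D) f terminates at order 6
exp(-(3/2)D) f = (1/2)x^6 - (3/2)x^5 - (45/8)x^4 + 34x^3 - (2061/32)x^2 + (1755/32)x - 2295/128

the image equals g(x) = (1/2)x^6 - (3/2)x^5 - (45/8)x^4 + 34x^3 - (2061/32)x^2 + (1755/32)x - 2295/128


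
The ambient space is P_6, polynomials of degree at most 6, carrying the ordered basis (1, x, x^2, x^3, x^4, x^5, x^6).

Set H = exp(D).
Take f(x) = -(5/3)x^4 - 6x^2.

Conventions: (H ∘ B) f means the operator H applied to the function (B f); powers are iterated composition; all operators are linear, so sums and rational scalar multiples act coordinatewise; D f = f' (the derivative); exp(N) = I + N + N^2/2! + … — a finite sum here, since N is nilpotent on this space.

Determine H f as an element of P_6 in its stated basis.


the image equals g(x) = -(5/3)x^4 - (20/3)x^3 - 16x^2 - (56/3)x - 23/3

order-1 term: -(20/3)x^3 - 12x
order-2 term: -10x^2 - 6
order-3 term: -(20/3)x
order-4 term: -5/3
the series for exp(D) f terminates at order 4
exp(D) f = -(5/3)x^4 - (20/3)x^3 - 16x^2 - (56/3)x - 23/3


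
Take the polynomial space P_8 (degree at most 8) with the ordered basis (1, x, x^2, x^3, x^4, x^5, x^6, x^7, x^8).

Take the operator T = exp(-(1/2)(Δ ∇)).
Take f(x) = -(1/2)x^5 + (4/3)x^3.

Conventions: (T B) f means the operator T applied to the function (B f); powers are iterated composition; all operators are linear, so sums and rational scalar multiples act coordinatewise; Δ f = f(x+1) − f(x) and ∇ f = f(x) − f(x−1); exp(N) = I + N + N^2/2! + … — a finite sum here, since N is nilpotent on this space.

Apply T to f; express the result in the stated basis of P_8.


order-1 term: 5x^3 - (3/2)x
order-2 term: -(15/2)x
the series for exp(-(1/2)(Δ ∇)) f terminates at order 2
exp(-(1/2)(Δ ∇)) f = -(1/2)x^5 + (19/3)x^3 - 9x

g(x) = -(1/2)x^5 + (19/3)x^3 - 9x


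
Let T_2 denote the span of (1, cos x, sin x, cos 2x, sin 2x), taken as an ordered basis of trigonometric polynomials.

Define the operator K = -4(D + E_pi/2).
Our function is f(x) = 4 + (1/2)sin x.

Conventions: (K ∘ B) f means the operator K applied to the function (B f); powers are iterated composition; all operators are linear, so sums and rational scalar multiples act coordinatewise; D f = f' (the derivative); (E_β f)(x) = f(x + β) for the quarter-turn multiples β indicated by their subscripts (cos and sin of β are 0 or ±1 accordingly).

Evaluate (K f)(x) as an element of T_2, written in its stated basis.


the result is g(x) = -16 - 4cos x

D f = (1/2)cos x
E_pi/2 f = 4 + (1/2)cos x
(D + E_pi/2) f = 4 + cos x
(-4(D + E_pi/2)) f = -16 - 4cos x


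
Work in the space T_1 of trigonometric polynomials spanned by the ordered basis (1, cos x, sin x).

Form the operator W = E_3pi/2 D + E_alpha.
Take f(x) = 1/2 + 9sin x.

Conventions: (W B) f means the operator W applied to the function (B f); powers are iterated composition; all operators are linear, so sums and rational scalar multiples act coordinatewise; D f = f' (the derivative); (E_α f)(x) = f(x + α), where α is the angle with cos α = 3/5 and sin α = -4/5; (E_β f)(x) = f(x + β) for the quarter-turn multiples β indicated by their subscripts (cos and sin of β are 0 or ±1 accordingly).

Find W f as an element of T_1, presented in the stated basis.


the image equals g(x) = 1/2 - (36/5)cos x + (72/5)sin x

D f = 9cos x
E_3pi/2 D f = 9sin x
E_alpha f = 1/2 - (36/5)cos x + (27/5)sin x
(E_3pi/2 D + E_alpha) f = 1/2 - (36/5)cos x + (72/5)sin x


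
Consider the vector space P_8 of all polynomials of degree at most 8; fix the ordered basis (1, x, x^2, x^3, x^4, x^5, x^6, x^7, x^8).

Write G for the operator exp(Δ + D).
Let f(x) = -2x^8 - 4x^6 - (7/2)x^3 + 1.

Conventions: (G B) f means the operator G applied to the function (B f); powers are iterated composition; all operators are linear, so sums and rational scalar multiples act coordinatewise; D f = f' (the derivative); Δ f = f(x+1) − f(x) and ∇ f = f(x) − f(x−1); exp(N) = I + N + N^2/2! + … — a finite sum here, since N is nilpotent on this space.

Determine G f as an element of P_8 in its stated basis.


g(x) = -2x^8 - 32x^7 - 284x^6 - 1728x^5 - 7580x^4 - (47879/2)x^3 - 52253x^2 - (142329/2)x - 91707/2

order-1 term: -32x^7 - 56x^6 - 160x^5 - 200x^4 - 192x^3 - 137x^2 - (101/2)x - 19/2
order-2 term: -224x^6 - 672x^5 - 1780x^4 - 2720x^3 - 2732x^2 - 1642x - 439
order-3 term: -896x^5 - 3360x^4 - 8480x^3 - 12360x^2 - 10304x - 3804
order-4 term: -2240x^4 - 8960x^3 - 20000x^2 - 23200x - 11426
order-5 term: -3584x^3 - 13440x^2 - 23168x - 15520
order-6 term: -3584x^2 - 10752x - 10560
order-7 term: -2048x - 3584
order-8 term: -512
the series for exp(Δ + D) f terminates at order 8
exp(Δ + D) f = -2x^8 - 32x^7 - 284x^6 - 1728x^5 - 7580x^4 - (47879/2)x^3 - 52253x^2 - (142329/2)x - 91707/2


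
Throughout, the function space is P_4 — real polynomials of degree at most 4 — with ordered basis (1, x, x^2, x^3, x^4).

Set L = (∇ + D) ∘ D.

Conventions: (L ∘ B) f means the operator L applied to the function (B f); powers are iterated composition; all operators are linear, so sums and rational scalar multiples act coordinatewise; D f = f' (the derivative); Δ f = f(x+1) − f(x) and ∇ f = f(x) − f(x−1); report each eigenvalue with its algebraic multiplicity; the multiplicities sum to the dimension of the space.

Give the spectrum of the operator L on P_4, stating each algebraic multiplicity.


image of 1: 0
image of x: 0
image of x^2: 4
image of x^3: 12x - 3
image of x^4: 24x^2 - 12x + 4
the matrix is upper triangular; its diagonal is (0, 0, 0, 0, 0)
for a triangular matrix the eigenvalues are the diagonal entries, with algebraic multiplicity their repetition count

λ = 0 (multiplicity 5)


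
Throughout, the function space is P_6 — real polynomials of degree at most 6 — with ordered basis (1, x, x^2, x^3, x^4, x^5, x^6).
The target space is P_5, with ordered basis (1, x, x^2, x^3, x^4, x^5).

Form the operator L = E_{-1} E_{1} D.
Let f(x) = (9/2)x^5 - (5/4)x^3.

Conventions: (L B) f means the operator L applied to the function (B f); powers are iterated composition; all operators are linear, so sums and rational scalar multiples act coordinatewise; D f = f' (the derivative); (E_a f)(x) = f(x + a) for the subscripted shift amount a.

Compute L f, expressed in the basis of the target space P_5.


D f = (45/2)x^4 - (15/4)x^2
E_{1} D f = (45/2)x^4 + 90x^3 + (525/4)x^2 + (165/2)x + 75/4
E_{-1} (E_{1} D) f = (45/2)x^4 - (15/4)x^2

g(x) = (45/2)x^4 - (15/4)x^2


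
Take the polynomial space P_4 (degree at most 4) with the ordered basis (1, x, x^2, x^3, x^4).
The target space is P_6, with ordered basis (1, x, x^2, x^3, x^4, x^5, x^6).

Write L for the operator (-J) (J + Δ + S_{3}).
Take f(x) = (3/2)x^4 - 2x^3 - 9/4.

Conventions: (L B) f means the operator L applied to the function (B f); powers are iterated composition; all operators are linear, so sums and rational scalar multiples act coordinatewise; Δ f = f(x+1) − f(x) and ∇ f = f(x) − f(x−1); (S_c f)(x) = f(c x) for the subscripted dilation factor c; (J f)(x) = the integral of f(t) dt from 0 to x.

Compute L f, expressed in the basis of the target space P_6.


the image equals g(x) = -(1/20)x^6 - (121/5)x^5 + 12x^4 - x^3 + (9/8)x^2 + (11/4)x

J f = (3/10)x^5 - (1/2)x^4 - (9/4)x
Δ f = 6x^3 + 3x^2 - 1/2
S_{3} f = (243/2)x^4 - 54x^3 - 9/4
(J + Δ + S_{3}) f = (3/10)x^5 + 121x^4 - 48x^3 + 3x^2 - (9/4)x - 11/4
J (J + Δ + S_{3}) f = (1/20)x^6 + (121/5)x^5 - 12x^4 + x^3 - (9/8)x^2 - (11/4)x
(-J) (J + Δ + S_{3}) f = -(1/20)x^6 - (121/5)x^5 + 12x^4 - x^3 + (9/8)x^2 + (11/4)x


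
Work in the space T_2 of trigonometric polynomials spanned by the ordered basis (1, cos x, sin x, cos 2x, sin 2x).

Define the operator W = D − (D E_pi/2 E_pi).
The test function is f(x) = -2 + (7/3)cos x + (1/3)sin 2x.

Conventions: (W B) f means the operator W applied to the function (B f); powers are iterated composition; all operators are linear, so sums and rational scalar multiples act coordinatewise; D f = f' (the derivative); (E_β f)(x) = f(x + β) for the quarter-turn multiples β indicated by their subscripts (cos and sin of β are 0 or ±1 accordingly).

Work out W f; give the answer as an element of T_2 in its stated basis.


D f = -(7/3)sin x + (2/3)cos 2x
E_pi f = -2 - (7/3)cos x + (1/3)sin 2x
E_pi/2 E_pi f = -2 + (7/3)sin x - (1/3)sin 2x
D E_pi/2 E_pi f = (7/3)cos x - (2/3)cos 2x
(-(D E_pi/2 E_pi)) f = -(7/3)cos x + (2/3)cos 2x
(D − (D E_pi/2 E_pi)) f = -(7/3)cos x - (7/3)sin x + (4/3)cos 2x

the image equals g(x) = -(7/3)cos x - (7/3)sin x + (4/3)cos 2x


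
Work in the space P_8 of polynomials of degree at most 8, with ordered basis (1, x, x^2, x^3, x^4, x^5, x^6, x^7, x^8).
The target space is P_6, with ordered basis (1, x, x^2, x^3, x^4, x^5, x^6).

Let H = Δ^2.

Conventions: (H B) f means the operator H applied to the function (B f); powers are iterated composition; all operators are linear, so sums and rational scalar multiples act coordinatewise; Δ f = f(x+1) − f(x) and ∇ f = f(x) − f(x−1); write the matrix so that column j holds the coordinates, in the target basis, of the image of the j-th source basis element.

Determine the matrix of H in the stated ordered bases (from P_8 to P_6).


image of 1: 0
image of x: 0
image of x^2: 2
image of x^3: 6x + 6
image of x^4: 12x^2 + 24x + 14
image of x^5: 20x^3 + 60x^2 + 70x + 30
image of x^6: 30x^4 + 120x^3 + 210x^2 + 180x + 62
image of x^7: 42x^5 + 210x^4 + 490x^3 + 630x^2 + 434x + 126
image of x^8: 56x^6 + 336x^5 + 980x^4 + 1680x^3 + 1736x^2 + 1008x + 254
each image's coordinates form column j of the matrix

the matrix is [[0, 0, 2, 6, 14, 30, 62, 126, 254]; [0, 0, 0, 6, 24, 70, 180, 434, 1008]; [0, 0, 0, 0, 12, 60, 210, 630, 1736]; [0, 0, 0, 0, 0, 20, 120, 490, 1680]; [0, 0, 0, 0, 0, 0, 30, 210, 980]; [0, 0, 0, 0, 0, 0, 0, 42, 336]; [0, 0, 0, 0, 0, 0, 0, 0, 56]] (rows listed top to bottom)


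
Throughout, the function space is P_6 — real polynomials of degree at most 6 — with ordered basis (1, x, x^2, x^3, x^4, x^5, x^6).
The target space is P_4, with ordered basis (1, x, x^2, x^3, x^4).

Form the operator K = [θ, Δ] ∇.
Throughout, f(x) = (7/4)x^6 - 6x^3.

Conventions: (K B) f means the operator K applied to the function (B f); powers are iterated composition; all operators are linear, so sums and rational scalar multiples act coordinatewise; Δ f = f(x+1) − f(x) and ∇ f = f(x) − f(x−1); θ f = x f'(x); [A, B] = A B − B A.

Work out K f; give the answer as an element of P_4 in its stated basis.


the image equals g(x) = -(105/2)x^4 - 105x^3 - 105x^2 - (33/2)x + 15/2

∇ f = (21/2)x^5 - (105/4)x^4 + 35x^3 - (177/4)x^2 + (57/2)x - 31/4
Δ ∇ f = (105/2)x^4 + (105/2)x^2 - 36x + 7/2
θ Δ ∇ f = 210x^4 + 105x^2 - 36x
θ ∇ f = (105/2)x^5 - 105x^4 + 105x^3 - (177/2)x^2 + (57/2)x
Δ θ ∇ f = (525/2)x^4 + 105x^3 + 210x^2 - (39/2)x - 15/2
[θ, Δ] ∇ f = -(105/2)x^4 - 105x^3 - 105x^2 - (33/2)x + 15/2


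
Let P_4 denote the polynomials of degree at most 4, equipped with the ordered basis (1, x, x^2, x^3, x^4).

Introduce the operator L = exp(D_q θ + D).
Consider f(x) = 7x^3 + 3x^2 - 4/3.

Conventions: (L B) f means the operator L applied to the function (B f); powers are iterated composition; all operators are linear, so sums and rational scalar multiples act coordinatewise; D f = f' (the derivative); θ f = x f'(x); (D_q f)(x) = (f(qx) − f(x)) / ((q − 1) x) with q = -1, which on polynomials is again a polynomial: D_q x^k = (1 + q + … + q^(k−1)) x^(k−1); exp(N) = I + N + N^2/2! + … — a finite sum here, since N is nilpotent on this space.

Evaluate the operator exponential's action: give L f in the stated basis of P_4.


order-1 term: 42x^2 + 6x
order-2 term: 42x + 6
order-3 term: 28
the series for exp(D_q θ + D) f terminates at order 3
exp(D_q θ + D) f = 7x^3 + 45x^2 + 48x + 98/3

g(x) = 7x^3 + 45x^2 + 48x + 98/3


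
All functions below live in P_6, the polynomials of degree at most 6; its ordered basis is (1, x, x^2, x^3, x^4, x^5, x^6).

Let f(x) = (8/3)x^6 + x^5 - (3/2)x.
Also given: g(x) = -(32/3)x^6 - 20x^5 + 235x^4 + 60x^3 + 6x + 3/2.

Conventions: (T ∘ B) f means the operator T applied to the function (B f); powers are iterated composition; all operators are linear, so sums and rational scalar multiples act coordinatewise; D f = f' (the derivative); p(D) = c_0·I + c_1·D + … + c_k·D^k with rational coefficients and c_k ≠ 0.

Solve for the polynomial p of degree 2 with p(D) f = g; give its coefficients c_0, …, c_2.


p(D) = -4·I − D + 3·D^2, i.e. c_0 = -4, c_1 = -1, c_2 = 3

D^0 f = (8/3)x^6 + x^5 - (3/2)x
D^1 f = 16x^5 + 5x^4 - 3/2
D^2 f = 80x^4 + 20x^3
matching coefficients of g against c_0 f + c_1 Df + … from the top degree down determines the c_i
solution: c_0 = -4, c_1 = -1, c_2 = 3


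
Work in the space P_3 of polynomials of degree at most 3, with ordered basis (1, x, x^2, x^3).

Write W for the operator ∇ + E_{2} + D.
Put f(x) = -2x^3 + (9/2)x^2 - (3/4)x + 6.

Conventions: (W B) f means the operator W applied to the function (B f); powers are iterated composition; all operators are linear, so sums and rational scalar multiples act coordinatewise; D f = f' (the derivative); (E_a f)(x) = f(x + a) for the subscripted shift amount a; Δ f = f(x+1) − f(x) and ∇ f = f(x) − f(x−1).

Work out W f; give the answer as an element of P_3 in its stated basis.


the image equals g(x) = -2x^3 - (39/2)x^2 + (69/4)x - 3/2

∇ f = -6x^2 + 15x - 29/4
E_{2} f = -2x^3 - (15/2)x^2 - (27/4)x + 13/2
D f = -6x^2 + 9x - 3/4
(∇ + E_{2} + D) f = -2x^3 - (39/2)x^2 + (69/4)x - 3/2


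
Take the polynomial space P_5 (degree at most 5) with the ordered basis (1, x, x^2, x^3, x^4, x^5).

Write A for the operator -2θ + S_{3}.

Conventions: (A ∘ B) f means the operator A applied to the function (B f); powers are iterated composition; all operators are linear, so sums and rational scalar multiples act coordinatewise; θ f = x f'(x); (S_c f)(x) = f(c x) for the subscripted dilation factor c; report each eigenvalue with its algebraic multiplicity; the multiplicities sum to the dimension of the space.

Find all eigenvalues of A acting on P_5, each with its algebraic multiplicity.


λ = 1 (multiplicity 2), λ = 5 (multiplicity 1), λ = 21 (multiplicity 1), λ = 73 (multiplicity 1), λ = 233 (multiplicity 1)

image of 1: 1
image of x: x
image of x^2: 5x^2
image of x^3: 21x^3
image of x^4: 73x^4
image of x^5: 233x^5
the matrix is upper triangular; its diagonal is (1, 1, 5, 21, 73, 233)
for a triangular matrix the eigenvalues are the diagonal entries, with algebraic multiplicity their repetition count


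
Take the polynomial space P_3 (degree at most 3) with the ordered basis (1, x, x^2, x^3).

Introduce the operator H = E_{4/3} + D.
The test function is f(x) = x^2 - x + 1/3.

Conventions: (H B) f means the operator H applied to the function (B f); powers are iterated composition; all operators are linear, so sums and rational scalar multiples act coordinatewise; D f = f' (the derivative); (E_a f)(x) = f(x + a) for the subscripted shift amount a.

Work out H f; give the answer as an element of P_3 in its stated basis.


E_{4/3} f = x^2 + (5/3)x + 7/9
D f = 2x - 1
(E_{4/3} + D) f = x^2 + (11/3)x - 2/9

g(x) = x^2 + (11/3)x - 2/9


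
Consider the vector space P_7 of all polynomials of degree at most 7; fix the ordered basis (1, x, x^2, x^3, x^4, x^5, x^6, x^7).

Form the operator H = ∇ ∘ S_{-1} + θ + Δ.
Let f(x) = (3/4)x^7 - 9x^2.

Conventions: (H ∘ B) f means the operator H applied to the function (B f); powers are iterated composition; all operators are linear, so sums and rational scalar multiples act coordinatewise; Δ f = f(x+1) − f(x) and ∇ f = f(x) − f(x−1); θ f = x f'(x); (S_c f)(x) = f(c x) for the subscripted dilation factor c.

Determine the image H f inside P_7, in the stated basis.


S_{-1} f = -(3/4)x^7 - 9x^2
∇ S_{-1} f = -(21/4)x^6 + (63/4)x^5 - (105/4)x^4 + (105/4)x^3 - (63/4)x^2 - (51/4)x + 33/4
θ f = (21/4)x^7 - 18x^2
Δ f = (21/4)x^6 + (63/4)x^5 + (105/4)x^4 + (105/4)x^3 + (63/4)x^2 - (51/4)x - 33/4
(∇ ∘ S_{-1} + θ + Δ) f = (21/4)x^7 + (63/2)x^5 + (105/2)x^3 - 18x^2 - (51/2)x

g(x) = (21/4)x^7 + (63/2)x^5 + (105/2)x^3 - 18x^2 - (51/2)x


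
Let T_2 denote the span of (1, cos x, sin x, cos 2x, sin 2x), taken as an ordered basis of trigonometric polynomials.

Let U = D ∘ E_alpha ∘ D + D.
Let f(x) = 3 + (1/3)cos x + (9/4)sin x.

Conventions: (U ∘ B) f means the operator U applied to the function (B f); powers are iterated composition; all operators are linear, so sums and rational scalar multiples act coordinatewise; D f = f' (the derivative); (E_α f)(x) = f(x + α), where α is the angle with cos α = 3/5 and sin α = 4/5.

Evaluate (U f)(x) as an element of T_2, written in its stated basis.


the image equals g(x) = (1/4)cos x - (17/12)sin x

D f = (9/4)cos x - (1/3)sin x
E_alpha D f = (13/12)cos x - 2sin x
D E_alpha D f = -2cos x - (13/12)sin x
D f = (9/4)cos x - (1/3)sin x
(D ∘ E_alpha ∘ D + D) f = (1/4)cos x - (17/12)sin x


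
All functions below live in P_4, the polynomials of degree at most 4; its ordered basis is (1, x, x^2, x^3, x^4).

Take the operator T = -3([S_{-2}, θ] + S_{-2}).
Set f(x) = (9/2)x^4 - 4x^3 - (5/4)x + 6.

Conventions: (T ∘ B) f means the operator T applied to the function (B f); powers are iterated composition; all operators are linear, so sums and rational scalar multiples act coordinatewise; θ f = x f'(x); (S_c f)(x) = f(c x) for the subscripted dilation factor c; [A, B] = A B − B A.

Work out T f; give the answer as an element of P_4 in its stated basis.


θ f = 18x^4 - 12x^3 - (5/4)x
S_{-2} θ f = 288x^4 + 96x^3 + (5/2)x
S_{-2} f = 72x^4 + 32x^3 + (5/2)x + 6
θ S_{-2} f = 288x^4 + 96x^3 + (5/2)x
[S_{-2}, θ] f = 0
S_{-2} f = 72x^4 + 32x^3 + (5/2)x + 6
([S_{-2}, θ] + S_{-2}) f = 72x^4 + 32x^3 + (5/2)x + 6
(-3([S_{-2}, θ] + S_{-2})) f = -216x^4 - 96x^3 - (15/2)x - 18

the result is g(x) = -216x^4 - 96x^3 - (15/2)x - 18


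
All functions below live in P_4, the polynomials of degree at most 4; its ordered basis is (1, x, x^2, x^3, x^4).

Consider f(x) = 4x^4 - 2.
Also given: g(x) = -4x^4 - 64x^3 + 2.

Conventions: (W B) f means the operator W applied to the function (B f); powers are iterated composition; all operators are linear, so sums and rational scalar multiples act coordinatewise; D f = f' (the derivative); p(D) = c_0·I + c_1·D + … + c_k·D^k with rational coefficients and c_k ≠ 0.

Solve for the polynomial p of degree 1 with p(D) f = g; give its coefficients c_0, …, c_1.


c_0 = -1, c_1 = -4

D^0 f = 4x^4 - 2
D^1 f = 16x^3
matching coefficients of g against c_0 f + c_1 Df + … from the top degree down determines the c_i
solution: c_0 = -1, c_1 = -4


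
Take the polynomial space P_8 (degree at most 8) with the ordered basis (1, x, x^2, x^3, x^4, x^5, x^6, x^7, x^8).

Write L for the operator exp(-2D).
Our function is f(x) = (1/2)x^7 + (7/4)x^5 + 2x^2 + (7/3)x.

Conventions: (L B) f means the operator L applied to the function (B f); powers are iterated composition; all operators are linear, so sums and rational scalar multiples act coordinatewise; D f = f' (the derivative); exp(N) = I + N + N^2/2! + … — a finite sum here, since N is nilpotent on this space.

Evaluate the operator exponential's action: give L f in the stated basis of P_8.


order-1 term: -7x^6 - (35/2)x^4 - 8x - 14/3
order-2 term: 42x^5 + 70x^3 + 8
order-3 term: -140x^4 - 140x^2
order-4 term: 280x^3 + 140x
order-5 term: -336x^2 - 56
order-6 term: 224x
order-7 term: -64
the series for exp(-2D) f terminates at order 7
exp(-2D) f = (1/2)x^7 - 7x^6 + (175/4)x^5 - (315/2)x^4 + 350x^3 - 474x^2 + (1075/3)x - 350/3

g(x) = (1/2)x^7 - 7x^6 + (175/4)x^5 - (315/2)x^4 + 350x^3 - 474x^2 + (1075/3)x - 350/3


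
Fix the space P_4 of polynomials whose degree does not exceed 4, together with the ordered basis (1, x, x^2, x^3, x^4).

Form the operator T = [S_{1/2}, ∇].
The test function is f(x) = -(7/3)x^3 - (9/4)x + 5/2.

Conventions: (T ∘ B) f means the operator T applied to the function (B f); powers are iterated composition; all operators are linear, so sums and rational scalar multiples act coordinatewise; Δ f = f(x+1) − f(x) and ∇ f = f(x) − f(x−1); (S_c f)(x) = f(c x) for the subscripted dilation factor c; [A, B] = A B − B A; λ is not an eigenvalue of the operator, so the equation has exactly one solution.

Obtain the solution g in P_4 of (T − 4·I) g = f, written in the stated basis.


g(x) = (7/12)x^3 + (7/128)x^2 + (415/1024)x - 11231/24576

write g with unknown coordinates in the stated basis and equate coefficients in (T − 4·I) g = f
solving from the highest basis element down gives g = (7/12)x^3 + (7/128)x^2 + (415/1024)x - 11231/24576
check: T g = (7/32)x^2 - (161/256)x + 4129/6144
so T g − 4·g = -(7/3)x^3 - (9/4)x + 5/2 = f ✓


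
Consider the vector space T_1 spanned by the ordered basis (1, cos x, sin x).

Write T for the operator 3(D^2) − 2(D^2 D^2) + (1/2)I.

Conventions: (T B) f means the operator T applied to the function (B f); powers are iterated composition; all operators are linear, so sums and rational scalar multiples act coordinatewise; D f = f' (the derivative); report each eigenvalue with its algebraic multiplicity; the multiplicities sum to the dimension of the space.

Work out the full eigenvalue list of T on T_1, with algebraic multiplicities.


image of 1: 1/2
image of cos x: -(9/2)cos x
image of sin x: -(9/2)sin x
the matrix is diagonal; its diagonal is (1/2, -9/2, -9/2)
for a triangular matrix the eigenvalues are the diagonal entries, with algebraic multiplicity their repetition count

λ = -9/2 (multiplicity 2), λ = 1/2 (multiplicity 1)


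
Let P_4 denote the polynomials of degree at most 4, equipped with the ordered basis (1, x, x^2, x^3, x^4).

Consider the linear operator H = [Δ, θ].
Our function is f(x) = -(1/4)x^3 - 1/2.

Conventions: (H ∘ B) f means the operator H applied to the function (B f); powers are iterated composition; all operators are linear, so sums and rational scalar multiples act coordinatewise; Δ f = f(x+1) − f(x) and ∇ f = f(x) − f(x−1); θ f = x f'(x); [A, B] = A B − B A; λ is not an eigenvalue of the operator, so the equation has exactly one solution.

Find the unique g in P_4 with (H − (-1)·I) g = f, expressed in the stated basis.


write g with unknown coordinates in the stated basis and equate coefficients in (H − (-1)·I) g = f
solving from the highest basis element down gives g = -(1/4)x^3 + (3/4)x^2 - 5/4
check: H g = -(3/4)x^2 + 3/4
so H g − (-1)·g = -(1/4)x^3 - 1/2 = f ✓

the result is g(x) = -(1/4)x^3 + (3/4)x^2 - 5/4


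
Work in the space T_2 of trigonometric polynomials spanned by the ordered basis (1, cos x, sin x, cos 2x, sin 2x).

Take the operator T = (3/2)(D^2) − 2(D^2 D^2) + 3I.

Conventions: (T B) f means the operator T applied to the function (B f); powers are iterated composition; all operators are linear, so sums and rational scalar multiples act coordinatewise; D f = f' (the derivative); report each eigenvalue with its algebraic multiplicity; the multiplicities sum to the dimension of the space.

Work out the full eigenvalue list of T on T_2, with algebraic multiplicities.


λ = -35 (multiplicity 2), λ = -1/2 (multiplicity 2), λ = 3 (multiplicity 1)

image of 1: 3
image of cos x: -(1/2)cos x
image of sin x: -(1/2)sin x
image of cos 2x: -35cos 2x
image of sin 2x: -35sin 2x
the matrix is diagonal; its diagonal is (3, -1/2, -1/2, -35, -35)
for a triangular matrix the eigenvalues are the diagonal entries, with algebraic multiplicity their repetition count
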